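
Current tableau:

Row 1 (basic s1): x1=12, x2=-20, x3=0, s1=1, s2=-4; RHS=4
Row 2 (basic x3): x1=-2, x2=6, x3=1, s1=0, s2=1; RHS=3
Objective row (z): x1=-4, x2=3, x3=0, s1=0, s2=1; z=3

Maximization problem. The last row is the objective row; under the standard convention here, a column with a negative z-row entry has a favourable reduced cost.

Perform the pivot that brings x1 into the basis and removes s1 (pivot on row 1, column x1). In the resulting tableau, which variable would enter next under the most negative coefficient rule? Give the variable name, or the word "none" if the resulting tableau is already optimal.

Pivot element 12. New z-row = old z-row − (-4)·(row 1/12).
Updated z-row coefficients: x1: 0, x2: -11/3, x3: 0, s1: 1/3, s2: -1/3.
The most negative is -11/3 in column x2, so x2 would enter next.

x2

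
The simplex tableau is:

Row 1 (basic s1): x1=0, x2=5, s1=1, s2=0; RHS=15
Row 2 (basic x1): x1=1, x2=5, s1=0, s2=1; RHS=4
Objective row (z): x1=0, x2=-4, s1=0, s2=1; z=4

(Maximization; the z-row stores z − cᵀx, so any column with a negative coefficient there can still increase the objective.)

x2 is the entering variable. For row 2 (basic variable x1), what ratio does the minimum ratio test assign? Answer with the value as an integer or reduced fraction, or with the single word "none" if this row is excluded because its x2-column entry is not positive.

4/5

Ratio = RHS / (x2 entry) = 4 / 5 = 4/5.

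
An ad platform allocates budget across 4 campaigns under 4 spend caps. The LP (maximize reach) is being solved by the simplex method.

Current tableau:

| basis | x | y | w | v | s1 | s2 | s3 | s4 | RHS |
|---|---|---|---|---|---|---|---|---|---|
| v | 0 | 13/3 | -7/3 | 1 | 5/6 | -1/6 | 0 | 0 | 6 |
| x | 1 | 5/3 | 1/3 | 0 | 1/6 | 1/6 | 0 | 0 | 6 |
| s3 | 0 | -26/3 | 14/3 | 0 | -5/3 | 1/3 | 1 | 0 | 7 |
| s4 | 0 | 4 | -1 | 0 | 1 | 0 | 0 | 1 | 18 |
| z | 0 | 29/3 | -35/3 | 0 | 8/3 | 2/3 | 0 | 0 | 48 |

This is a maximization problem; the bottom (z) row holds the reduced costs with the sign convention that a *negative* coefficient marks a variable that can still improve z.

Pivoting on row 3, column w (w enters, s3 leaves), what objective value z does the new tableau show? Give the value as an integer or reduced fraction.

Minimum ratio for w: 7/(14/3) = 3/2.
z changes by −(z-row coeff of w)·ratio = −(-35/3)·(3/2) = 35/2.
New z = 48 + (35/2) = 131/2.

131/2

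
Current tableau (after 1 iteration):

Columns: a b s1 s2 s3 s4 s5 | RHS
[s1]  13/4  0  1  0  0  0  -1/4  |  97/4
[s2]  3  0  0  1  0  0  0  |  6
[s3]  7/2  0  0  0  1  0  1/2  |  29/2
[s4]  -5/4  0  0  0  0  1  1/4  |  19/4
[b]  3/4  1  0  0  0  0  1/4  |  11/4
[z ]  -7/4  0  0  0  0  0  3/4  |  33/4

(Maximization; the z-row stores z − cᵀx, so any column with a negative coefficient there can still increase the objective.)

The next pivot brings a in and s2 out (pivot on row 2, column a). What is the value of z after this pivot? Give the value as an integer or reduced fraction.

Minimum ratio for a: 6/3 = 2.
z changes by −(z-row coeff of a)·ratio = −(-7/4)·2 = 7/2.
New z = 33/4 + (7/2) = 47/4.

47/4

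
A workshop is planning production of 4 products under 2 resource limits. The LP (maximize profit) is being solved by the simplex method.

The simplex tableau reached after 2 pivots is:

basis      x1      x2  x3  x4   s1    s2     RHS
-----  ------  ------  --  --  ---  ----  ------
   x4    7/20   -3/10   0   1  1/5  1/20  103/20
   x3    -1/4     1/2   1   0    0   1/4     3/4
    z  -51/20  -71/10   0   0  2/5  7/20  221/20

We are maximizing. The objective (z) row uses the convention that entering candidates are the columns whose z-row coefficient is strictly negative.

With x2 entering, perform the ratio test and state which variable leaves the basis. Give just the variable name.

Ratios: row 1 (x4): entry -3/10 ≤ 0, skip; row 2 (x3): (3/4)/(1/2) = 3/2.
Minimum ratio 3/2 is in the x3 row, so x3 leaves.

x3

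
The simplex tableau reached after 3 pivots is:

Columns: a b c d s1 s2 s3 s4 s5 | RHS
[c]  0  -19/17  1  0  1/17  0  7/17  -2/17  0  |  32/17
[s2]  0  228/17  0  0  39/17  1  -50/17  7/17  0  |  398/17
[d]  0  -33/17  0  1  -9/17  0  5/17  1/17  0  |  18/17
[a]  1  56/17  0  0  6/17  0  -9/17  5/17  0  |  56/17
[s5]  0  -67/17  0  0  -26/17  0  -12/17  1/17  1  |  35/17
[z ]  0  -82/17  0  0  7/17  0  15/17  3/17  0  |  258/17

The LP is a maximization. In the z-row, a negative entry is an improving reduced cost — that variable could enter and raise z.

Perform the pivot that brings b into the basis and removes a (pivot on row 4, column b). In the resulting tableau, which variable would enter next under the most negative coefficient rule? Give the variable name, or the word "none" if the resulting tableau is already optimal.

Pivot element 56/17. New z-row = old z-row − (-82/17)·(row 4/(56/17)).
Updated z-row coefficients: a: 41/28, b: 0, c: 0, d: 0, s1: 13/14, s2: 0, s3: 3/28, s4: 17/28, s5: 0.
No coefficient is strictly negative; the tableau after this pivot is optimal.

none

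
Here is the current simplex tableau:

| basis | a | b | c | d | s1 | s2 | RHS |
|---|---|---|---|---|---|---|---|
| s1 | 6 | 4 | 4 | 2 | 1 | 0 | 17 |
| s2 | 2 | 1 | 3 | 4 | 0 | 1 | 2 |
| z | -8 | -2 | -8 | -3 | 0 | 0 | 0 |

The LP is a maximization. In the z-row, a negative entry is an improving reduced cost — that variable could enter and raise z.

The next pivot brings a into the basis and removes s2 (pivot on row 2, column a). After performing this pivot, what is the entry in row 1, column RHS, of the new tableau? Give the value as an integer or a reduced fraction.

Pivot element is row 2, column a: 2.
Normalize row 2: new (row 2, RHS) = 2/2 = 1.
row 1 ← row 1 − 6·(new row 2): 17 − 6·1 = 11.

11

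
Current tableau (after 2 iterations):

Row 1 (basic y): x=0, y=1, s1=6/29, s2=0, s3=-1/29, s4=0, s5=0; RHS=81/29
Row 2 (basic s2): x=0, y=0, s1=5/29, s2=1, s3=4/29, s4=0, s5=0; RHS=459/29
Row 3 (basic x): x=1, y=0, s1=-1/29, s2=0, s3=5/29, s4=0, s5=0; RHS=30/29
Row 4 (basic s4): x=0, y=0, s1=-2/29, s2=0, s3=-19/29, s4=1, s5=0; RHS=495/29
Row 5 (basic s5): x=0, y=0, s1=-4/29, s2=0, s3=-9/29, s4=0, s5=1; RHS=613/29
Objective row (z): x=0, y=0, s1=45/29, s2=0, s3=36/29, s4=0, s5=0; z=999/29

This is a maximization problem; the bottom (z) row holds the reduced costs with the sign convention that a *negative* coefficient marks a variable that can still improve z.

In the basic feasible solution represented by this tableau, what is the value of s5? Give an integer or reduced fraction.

613/29

s5 is basic (row 5); its value is the RHS of that row: 613/29.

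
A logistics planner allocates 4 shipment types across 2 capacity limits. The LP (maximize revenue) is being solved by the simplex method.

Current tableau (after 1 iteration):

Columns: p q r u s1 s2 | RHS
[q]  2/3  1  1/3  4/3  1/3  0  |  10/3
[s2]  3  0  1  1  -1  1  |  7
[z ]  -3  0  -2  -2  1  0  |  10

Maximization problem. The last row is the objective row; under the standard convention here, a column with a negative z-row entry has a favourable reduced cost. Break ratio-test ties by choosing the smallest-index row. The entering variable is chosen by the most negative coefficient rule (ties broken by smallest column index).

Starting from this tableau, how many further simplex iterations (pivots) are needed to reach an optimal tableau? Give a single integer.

3

pivot: p in, s2 out → z = 17
pivot: r in, p out → z = 24
pivot: s1 in, q out → z = 51/2
No improving column remains; optimal.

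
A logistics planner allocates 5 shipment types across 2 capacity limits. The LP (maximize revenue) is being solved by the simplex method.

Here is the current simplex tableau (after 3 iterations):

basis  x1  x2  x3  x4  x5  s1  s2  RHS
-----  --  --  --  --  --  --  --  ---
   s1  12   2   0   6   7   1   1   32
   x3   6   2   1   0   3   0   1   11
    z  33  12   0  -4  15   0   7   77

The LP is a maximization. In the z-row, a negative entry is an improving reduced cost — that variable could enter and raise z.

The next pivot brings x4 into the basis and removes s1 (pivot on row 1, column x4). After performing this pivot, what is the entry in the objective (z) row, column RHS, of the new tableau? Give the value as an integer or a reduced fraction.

Pivot element is row 1, column x4: 6.
Normalize row 1: new (row 1, RHS) = 32/6 = 16/3.
z-row ← z-row − (-4)·(new row 1): 77 − (-4)·(16/3) = 295/3.

295/3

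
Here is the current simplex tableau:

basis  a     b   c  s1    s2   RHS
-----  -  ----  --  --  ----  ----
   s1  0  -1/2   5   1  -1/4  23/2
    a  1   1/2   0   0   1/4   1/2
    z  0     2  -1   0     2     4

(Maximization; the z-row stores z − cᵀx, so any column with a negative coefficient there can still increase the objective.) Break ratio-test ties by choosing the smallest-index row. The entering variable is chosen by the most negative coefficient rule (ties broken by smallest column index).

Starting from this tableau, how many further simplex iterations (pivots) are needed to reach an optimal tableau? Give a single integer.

pivot: c in, s1 out → z = 63/10
No improving column remains; optimal.

1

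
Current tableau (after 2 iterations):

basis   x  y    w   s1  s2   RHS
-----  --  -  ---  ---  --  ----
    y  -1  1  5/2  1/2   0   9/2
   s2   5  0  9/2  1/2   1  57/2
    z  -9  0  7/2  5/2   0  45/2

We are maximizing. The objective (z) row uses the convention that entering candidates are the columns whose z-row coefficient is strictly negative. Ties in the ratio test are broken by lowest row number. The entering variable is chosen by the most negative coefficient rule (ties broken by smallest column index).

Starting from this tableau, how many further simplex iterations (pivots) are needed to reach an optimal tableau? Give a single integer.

1

pivot: x in, s2 out → z = 369/5
No improving column remains; optimal.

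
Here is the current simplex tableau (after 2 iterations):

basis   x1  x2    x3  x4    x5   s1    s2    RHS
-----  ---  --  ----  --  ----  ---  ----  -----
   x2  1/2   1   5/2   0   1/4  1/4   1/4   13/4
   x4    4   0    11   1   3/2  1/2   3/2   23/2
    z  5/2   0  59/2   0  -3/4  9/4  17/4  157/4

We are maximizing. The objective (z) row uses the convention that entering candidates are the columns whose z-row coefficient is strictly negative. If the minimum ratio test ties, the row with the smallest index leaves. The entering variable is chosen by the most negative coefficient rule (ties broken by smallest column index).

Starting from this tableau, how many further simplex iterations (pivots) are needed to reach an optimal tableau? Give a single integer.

pivot: x5 in, x4 out → z = 45
No improving column remains; optimal.

1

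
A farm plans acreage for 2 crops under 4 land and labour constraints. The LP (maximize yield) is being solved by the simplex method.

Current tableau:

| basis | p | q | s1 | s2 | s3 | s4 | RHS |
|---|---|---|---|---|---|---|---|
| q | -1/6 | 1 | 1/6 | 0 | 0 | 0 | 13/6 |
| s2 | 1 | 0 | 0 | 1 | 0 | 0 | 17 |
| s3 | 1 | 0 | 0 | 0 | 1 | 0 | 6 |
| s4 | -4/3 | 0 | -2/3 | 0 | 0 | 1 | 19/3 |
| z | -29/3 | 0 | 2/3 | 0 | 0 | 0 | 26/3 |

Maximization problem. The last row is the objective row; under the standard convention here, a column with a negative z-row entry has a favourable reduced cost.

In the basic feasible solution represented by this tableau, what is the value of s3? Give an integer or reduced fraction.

6

s3 is basic (row 3); its value is the RHS of that row: 6.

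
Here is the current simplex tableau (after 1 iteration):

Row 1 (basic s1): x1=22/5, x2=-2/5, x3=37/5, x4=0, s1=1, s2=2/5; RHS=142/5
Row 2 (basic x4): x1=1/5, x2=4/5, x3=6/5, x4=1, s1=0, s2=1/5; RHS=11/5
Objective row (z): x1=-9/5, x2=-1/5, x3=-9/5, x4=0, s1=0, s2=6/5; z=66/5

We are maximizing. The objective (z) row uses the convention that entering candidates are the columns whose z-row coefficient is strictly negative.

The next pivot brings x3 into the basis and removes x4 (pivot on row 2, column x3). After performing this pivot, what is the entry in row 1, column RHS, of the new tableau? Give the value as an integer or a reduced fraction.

Pivot element is row 2, column x3: 6/5.
Normalize row 2: new (row 2, RHS) = (11/5)/(6/5) = 11/6.
row 1 ← row 1 − (37/5)·(new row 2): 142/5 − (37/5)·(11/6) = 89/6.

89/6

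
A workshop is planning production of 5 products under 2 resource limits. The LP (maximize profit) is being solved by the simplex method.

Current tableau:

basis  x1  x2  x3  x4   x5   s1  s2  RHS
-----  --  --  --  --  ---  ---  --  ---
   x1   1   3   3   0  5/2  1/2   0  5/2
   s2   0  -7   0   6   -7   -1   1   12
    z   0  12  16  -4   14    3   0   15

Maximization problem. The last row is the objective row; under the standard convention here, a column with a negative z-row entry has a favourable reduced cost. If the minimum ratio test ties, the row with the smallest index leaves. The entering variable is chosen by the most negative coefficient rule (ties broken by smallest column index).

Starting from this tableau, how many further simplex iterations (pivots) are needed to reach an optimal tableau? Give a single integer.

1

pivot: x4 in, s2 out → z = 23
No improving column remains; optimal.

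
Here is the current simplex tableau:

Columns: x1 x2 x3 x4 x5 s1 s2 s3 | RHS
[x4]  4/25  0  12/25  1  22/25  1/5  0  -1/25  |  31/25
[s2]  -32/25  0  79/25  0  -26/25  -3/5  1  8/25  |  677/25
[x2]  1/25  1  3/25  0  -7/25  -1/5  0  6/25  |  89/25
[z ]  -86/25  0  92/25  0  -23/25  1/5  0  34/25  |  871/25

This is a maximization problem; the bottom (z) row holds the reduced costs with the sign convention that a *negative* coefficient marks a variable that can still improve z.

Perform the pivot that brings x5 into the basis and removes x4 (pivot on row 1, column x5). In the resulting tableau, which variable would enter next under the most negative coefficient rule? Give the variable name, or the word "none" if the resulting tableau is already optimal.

x1

Pivot element 22/25. New z-row = old z-row − (-23/25)·(row 1/(22/25)).
Updated z-row coefficients: x1: -36/11, x2: 0, x3: 46/11, x4: 23/22, x5: 0, s1: 9/22, s2: 0, s3: 29/22.
The most negative is -36/11 in column x1, so x1 would enter next.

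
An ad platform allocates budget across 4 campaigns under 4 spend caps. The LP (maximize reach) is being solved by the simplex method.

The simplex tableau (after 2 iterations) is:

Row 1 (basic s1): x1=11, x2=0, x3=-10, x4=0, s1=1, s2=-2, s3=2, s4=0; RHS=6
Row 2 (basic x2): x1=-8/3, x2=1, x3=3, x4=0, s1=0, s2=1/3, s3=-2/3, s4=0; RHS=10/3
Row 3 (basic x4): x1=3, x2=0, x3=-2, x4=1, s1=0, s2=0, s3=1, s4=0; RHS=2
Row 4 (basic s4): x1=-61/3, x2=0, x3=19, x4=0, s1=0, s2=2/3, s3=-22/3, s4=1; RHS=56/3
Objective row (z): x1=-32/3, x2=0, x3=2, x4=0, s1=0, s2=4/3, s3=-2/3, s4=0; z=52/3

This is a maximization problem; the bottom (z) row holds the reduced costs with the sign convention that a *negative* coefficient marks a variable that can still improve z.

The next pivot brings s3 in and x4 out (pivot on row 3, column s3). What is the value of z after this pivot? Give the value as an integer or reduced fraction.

56/3

Minimum ratio for s3: 2/1 = 2.
z changes by −(z-row coeff of s3)·ratio = −(-2/3)·2 = 4/3.
New z = 52/3 + (4/3) = 56/3.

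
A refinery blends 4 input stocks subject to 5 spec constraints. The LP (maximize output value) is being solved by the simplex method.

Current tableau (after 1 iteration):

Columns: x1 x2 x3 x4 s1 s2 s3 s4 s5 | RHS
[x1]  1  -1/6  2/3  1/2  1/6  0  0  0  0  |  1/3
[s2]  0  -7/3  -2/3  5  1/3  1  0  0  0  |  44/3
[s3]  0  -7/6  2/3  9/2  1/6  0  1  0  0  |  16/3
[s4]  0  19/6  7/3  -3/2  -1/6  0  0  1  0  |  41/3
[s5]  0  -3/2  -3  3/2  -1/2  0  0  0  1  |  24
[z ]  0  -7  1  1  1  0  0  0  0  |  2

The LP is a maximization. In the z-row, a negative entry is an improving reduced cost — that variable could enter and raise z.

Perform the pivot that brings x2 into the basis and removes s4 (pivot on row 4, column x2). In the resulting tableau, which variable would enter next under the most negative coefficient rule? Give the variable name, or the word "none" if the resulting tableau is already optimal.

x4

Pivot element 19/6. New z-row = old z-row − (-7)·(row 4/(19/6)).
Updated z-row coefficients: x1: 0, x2: 0, x3: 117/19, x4: -44/19, s1: 12/19, s2: 0, s3: 0, s4: 42/19, s5: 0.
The most negative is -44/19 in column x4, so x4 would enter next.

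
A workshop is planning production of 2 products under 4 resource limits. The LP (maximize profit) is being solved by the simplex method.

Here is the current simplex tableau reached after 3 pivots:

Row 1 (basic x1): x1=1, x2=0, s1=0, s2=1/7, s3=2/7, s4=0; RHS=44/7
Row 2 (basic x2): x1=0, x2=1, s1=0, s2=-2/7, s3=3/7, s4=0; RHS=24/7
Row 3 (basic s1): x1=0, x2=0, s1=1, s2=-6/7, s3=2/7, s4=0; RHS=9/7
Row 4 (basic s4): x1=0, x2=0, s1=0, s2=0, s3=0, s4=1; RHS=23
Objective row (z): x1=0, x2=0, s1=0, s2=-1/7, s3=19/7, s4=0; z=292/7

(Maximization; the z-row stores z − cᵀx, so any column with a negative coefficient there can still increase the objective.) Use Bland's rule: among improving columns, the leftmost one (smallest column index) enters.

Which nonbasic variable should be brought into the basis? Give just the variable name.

Objective-row coefficients: x1: 0, x2: 0, s1: 0, s2: -1/7, s3: 19/7, s4: 0.
Improving columns: s2. Bland's rule picks the smallest column index → s2.

s2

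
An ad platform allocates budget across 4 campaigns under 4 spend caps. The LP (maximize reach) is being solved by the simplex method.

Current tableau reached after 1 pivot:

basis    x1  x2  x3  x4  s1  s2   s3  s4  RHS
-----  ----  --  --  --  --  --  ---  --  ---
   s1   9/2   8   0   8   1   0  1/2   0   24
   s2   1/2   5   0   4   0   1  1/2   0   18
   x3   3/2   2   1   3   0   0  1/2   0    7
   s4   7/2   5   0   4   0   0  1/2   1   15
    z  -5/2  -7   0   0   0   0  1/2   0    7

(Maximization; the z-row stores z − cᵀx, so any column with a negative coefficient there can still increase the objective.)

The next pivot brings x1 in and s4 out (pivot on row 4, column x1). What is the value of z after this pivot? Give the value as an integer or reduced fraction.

124/7

Minimum ratio for x1: 15/(7/2) = 30/7.
z changes by −(z-row coeff of x1)·ratio = −(-5/2)·(30/7) = 75/7.
New z = 7 + (75/7) = 124/7.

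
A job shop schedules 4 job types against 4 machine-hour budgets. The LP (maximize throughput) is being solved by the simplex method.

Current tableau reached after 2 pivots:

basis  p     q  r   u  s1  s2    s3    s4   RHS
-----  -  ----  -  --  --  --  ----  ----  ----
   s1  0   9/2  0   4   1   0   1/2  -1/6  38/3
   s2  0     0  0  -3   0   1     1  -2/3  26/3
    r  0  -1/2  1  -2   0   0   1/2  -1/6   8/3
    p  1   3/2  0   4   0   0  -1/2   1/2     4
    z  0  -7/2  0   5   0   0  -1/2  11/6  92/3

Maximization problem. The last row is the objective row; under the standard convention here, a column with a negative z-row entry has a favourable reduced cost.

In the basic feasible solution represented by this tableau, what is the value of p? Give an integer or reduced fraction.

4

p is basic (row 4); its value is the RHS of that row: 4.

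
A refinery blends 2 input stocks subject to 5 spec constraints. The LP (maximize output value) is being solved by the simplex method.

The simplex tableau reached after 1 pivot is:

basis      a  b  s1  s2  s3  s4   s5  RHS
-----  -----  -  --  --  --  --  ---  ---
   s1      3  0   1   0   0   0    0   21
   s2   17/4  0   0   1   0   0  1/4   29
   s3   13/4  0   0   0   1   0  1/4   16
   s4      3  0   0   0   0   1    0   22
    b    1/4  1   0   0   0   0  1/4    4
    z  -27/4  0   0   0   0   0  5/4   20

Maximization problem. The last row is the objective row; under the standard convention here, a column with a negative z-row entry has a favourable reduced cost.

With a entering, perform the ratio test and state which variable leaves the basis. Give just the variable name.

s3

Ratios: row 1 (s1): 21/3 = 7; row 2 (s2): 29/(17/4) = 116/17; row 3 (s3): 16/(13/4) = 64/13; row 4 (s4): 22/3 = 22/3; row 5 (b): 4/(1/4) = 16.
Minimum ratio 64/13 is in the s3 row, so s3 leaves.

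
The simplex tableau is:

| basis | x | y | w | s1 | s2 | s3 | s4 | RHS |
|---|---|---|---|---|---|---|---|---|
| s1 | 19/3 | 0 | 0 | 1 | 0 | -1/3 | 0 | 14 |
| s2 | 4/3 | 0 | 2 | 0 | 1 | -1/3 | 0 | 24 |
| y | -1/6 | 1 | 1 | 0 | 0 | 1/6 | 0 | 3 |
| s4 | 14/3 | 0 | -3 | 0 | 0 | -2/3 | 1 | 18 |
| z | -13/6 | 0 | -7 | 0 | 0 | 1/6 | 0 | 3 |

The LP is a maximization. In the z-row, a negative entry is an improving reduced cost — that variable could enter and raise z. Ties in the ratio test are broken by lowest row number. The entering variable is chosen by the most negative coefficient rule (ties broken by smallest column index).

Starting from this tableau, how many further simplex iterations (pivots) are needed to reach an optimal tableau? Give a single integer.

pivot: w in, y out → z = 24
pivot: x in, s1 out → z = 596/19
No improving column remains; optimal.

2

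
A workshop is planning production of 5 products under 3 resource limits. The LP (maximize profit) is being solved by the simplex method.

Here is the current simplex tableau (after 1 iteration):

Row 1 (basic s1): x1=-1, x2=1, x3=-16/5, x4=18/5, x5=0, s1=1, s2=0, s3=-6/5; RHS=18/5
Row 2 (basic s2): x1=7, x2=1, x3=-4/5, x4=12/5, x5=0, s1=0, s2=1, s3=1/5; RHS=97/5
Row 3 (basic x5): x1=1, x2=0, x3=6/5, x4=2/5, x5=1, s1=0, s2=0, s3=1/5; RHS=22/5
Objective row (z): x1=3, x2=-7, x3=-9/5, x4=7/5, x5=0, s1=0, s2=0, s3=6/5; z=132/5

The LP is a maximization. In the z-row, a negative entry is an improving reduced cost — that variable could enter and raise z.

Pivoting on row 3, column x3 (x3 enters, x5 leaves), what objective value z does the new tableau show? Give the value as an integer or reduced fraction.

33

Minimum ratio for x3: (22/5)/(6/5) = 11/3.
z changes by −(z-row coeff of x3)·ratio = −(-9/5)·(11/3) = 33/5.
New z = 132/5 + (33/5) = 33.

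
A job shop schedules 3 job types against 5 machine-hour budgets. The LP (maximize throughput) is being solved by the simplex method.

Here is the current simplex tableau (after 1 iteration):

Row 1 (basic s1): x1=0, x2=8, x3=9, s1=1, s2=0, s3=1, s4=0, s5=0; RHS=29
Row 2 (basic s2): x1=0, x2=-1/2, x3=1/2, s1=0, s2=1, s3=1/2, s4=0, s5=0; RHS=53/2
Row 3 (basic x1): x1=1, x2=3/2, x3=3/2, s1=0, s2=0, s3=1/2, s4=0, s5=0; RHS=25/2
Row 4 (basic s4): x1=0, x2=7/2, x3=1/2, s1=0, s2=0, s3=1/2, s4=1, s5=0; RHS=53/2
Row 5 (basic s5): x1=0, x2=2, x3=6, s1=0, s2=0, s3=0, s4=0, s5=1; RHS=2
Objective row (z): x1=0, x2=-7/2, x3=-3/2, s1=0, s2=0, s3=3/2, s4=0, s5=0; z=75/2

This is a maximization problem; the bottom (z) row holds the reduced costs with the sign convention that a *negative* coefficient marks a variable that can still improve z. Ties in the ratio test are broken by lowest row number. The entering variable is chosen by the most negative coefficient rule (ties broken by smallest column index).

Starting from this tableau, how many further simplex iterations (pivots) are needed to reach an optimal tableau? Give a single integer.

pivot: x2 in, s5 out → z = 41
No improving column remains; optimal.

1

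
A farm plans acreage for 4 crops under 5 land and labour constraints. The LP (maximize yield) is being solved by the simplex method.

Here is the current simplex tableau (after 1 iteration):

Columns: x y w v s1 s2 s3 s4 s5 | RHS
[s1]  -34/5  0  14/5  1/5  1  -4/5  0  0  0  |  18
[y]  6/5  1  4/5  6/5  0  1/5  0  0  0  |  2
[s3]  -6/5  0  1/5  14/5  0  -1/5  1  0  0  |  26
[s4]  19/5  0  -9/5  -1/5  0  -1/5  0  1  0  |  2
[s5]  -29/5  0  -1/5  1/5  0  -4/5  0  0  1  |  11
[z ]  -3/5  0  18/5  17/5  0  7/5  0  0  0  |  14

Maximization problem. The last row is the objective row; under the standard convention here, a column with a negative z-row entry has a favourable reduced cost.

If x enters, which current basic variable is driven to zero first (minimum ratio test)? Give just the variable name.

s4

Ratios: row 1 (s1): entry -34/5 ≤ 0, skip; row 2 (y): 2/(6/5) = 5/3; row 3 (s3): entry -6/5 ≤ 0, skip; row 4 (s4): 2/(19/5) = 10/19; row 5 (s5): entry -29/5 ≤ 0, skip.
Minimum ratio 10/19 is in the s4 row, so s4 leaves.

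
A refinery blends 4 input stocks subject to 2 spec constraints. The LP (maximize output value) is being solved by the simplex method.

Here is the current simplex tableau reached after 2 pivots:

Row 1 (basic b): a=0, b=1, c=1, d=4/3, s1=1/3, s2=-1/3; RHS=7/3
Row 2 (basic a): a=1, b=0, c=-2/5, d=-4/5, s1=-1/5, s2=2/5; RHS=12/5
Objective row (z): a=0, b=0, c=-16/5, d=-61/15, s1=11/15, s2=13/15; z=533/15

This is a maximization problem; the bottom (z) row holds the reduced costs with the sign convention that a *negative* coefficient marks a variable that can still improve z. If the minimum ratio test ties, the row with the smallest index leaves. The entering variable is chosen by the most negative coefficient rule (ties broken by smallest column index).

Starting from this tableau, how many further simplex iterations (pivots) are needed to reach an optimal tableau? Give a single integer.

pivot: d in, b out → z = 853/20
pivot: c in, d out → z = 43
pivot: s2 in, a out → z = 91/2
No improving column remains; optimal.

3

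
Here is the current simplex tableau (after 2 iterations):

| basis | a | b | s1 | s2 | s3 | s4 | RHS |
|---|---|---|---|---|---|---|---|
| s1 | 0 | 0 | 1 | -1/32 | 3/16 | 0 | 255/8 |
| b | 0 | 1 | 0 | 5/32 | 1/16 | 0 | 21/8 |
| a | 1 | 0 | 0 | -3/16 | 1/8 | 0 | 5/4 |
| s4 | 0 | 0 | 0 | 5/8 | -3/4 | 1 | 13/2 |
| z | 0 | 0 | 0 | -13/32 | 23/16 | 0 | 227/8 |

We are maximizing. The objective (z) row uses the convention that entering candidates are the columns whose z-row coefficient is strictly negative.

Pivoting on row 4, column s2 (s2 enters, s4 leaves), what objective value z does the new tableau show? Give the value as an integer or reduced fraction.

163/5

Minimum ratio for s2: (13/2)/(5/8) = 52/5.
z changes by −(z-row coeff of s2)·ratio = −(-13/32)·(52/5) = 169/40.
New z = 227/8 + (169/40) = 163/5.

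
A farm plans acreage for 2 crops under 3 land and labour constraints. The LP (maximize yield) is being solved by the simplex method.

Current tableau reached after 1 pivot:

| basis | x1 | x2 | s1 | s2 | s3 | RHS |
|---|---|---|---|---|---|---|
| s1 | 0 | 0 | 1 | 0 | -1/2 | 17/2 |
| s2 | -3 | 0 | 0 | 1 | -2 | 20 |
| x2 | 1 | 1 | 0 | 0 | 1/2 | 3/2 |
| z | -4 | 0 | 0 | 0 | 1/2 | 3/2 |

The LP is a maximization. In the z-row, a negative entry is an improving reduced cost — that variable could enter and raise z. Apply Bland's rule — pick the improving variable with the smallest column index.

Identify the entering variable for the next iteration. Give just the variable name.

x1

Objective-row coefficients: x1: -4, x2: 0, s1: 0, s2: 0, s3: 1/2.
Improving columns: x1. Bland's rule picks the smallest column index → x1.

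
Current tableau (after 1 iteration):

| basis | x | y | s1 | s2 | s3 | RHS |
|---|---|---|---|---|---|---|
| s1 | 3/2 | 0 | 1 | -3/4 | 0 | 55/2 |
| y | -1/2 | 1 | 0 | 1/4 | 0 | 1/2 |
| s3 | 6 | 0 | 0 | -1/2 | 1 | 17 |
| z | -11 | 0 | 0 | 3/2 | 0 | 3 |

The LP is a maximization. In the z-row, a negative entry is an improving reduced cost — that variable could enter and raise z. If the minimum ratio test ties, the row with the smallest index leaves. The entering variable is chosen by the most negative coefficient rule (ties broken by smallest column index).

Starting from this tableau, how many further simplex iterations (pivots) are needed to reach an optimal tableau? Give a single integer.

1

pivot: x in, s3 out → z = 205/6
No improving column remains; optimal.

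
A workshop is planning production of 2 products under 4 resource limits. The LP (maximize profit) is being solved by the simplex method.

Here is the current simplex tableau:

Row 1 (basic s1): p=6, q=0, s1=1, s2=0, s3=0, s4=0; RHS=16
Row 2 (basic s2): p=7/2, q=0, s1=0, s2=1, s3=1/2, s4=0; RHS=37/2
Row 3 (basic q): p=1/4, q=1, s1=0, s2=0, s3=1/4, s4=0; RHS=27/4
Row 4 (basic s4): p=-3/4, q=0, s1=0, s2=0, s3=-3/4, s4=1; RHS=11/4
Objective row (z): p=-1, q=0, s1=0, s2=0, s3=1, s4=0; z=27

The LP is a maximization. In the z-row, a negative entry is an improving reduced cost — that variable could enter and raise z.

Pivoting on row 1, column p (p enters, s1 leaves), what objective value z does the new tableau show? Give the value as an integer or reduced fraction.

Minimum ratio for p: 16/6 = 8/3.
z changes by −(z-row coeff of p)·ratio = −(-1)·(8/3) = 8/3.
New z = 27 + (8/3) = 89/3.

89/3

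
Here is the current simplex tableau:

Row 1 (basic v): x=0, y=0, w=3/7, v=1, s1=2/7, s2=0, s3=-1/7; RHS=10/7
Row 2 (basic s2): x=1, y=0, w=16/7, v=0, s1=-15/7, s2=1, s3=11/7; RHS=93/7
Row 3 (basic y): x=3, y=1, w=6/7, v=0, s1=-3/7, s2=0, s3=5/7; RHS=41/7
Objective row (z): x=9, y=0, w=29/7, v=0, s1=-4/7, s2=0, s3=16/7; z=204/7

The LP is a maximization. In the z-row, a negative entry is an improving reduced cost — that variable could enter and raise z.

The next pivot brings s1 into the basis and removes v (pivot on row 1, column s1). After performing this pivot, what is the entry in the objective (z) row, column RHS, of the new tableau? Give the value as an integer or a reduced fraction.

32

Pivot element is row 1, column s1: 2/7.
Normalize row 1: new (row 1, RHS) = (10/7)/(2/7) = 5.
z-row ← z-row − (-4/7)·(new row 1): 204/7 − (-4/7)·5 = 32.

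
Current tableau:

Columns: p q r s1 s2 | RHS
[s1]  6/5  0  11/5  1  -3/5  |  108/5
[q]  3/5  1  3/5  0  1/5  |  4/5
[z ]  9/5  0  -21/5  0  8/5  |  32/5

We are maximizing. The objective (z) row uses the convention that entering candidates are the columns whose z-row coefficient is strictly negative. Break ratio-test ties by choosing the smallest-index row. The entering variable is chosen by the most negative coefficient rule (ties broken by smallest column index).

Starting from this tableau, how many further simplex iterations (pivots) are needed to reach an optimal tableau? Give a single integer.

1

pivot: r in, q out → z = 12
No improving column remains; optimal.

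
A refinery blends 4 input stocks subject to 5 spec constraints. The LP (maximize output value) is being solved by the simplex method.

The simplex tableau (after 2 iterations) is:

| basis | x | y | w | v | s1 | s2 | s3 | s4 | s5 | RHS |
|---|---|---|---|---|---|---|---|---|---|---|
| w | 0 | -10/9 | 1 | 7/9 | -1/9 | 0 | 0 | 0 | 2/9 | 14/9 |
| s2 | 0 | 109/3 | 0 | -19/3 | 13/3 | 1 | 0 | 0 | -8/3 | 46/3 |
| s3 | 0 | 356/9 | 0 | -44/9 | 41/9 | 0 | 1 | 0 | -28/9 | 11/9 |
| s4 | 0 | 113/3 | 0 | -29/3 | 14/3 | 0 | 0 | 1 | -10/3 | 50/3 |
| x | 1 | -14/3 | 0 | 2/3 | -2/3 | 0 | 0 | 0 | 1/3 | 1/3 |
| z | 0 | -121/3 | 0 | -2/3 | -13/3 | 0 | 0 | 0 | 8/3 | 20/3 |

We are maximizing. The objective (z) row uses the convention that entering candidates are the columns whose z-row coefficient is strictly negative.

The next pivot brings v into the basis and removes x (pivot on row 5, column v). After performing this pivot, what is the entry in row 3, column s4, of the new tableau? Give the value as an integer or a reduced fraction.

Pivot element is row 5, column v: 2/3.
Normalize row 5: new (row 5, s4) = 0/(2/3) = 0.
row 3 ← row 3 − (-44/9)·(new row 5): 0 − (-44/9)·0 = 0.

0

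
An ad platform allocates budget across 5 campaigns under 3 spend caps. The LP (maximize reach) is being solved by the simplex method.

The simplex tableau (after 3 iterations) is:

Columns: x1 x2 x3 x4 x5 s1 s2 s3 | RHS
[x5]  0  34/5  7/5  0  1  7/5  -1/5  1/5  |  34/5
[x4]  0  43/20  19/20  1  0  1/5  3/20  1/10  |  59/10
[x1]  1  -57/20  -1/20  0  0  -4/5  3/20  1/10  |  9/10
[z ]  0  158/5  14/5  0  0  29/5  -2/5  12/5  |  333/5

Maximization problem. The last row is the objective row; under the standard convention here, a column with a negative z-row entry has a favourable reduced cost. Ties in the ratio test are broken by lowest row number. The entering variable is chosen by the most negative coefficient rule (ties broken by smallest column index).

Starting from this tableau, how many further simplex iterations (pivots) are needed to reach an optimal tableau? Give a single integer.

1

pivot: s2 in, x1 out → z = 69
No improving column remains; optimal.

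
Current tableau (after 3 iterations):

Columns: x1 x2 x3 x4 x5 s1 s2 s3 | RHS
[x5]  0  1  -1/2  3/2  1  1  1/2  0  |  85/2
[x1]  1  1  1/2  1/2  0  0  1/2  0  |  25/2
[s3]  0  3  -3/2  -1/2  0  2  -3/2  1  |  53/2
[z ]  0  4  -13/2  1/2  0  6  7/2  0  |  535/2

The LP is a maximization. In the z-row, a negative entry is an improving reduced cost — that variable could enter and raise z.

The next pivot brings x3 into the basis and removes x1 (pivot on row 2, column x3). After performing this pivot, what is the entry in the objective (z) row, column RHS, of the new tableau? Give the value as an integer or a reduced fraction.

Pivot element is row 2, column x3: 1/2.
Normalize row 2: new (row 2, RHS) = (25/2)/(1/2) = 25.
z-row ← z-row − (-13/2)·(new row 2): 535/2 − (-13/2)·25 = 430.

430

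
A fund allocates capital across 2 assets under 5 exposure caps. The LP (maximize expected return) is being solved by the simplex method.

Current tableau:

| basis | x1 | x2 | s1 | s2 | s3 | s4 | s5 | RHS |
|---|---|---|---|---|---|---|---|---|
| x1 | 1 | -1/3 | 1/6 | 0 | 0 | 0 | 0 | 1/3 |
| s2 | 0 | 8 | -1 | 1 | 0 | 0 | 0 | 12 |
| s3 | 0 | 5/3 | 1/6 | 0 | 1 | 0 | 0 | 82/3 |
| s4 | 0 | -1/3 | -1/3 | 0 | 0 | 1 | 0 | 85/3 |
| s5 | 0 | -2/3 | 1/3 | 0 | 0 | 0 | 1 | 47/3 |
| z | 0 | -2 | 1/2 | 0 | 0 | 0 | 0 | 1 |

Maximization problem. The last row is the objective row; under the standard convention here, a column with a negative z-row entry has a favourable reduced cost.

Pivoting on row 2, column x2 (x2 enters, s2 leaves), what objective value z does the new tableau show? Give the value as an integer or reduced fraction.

4

Minimum ratio for x2: 12/8 = 3/2.
z changes by −(z-row coeff of x2)·ratio = −(-2)·(3/2) = 3.
New z = 1 + 3 = 4.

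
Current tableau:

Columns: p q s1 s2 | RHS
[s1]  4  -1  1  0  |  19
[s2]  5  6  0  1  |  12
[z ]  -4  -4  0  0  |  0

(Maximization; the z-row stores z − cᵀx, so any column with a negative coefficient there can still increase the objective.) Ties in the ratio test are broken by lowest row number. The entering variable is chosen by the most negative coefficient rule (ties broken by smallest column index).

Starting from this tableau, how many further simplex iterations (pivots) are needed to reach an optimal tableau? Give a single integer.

1

pivot: p in, s2 out → z = 48/5
No improving column remains; optimal.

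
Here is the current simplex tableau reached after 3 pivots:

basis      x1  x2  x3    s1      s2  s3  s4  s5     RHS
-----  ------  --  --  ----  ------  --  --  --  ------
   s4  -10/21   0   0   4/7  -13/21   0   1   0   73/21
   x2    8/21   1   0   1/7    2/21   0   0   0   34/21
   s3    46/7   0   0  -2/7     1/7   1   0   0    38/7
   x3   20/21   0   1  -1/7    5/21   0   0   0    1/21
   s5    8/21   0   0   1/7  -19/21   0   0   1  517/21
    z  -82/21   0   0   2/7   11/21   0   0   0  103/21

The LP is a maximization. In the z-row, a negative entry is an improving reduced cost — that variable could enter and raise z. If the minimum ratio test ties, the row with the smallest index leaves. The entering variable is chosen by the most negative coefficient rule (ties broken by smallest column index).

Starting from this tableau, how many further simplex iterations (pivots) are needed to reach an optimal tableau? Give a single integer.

pivot: x1 in, x3 out → z = 51/10
pivot: s1 in, s4 out → z = 36/5
No improving column remains; optimal.

2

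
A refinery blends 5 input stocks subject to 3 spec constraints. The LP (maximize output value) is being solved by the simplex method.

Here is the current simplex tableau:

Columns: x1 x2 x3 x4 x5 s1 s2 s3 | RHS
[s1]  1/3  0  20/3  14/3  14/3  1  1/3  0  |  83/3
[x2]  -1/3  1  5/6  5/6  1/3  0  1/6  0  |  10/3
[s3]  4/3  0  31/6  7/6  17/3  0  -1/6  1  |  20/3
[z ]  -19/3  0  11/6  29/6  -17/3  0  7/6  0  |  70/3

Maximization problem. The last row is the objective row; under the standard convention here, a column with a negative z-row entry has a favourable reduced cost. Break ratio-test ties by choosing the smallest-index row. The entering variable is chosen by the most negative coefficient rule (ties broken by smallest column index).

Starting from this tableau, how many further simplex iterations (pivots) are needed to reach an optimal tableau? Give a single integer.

pivot: x1 in, s3 out → z = 55
No improving column remains; optimal.

1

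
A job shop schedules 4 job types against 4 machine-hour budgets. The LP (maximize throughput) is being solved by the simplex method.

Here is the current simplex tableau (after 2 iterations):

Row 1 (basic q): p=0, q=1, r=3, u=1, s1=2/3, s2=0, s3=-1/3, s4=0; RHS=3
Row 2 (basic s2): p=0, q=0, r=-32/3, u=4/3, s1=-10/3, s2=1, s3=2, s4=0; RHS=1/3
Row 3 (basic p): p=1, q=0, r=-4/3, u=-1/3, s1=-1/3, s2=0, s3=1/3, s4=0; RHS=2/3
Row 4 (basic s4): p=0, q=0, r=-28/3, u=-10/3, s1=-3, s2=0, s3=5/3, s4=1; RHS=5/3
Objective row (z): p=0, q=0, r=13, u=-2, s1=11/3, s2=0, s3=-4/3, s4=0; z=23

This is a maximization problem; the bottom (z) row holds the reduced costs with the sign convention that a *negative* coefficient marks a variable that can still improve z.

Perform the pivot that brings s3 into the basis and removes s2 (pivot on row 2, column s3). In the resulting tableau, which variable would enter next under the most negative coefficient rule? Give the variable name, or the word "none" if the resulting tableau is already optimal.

Pivot element 2. New z-row = old z-row − (-4/3)·(row 2/2).
Updated z-row coefficients: p: 0, q: 0, r: 53/9, u: -10/9, s1: 13/9, s2: 2/3, s3: 0, s4: 0.
The most negative is -10/9 in column u, so u would enter next.

u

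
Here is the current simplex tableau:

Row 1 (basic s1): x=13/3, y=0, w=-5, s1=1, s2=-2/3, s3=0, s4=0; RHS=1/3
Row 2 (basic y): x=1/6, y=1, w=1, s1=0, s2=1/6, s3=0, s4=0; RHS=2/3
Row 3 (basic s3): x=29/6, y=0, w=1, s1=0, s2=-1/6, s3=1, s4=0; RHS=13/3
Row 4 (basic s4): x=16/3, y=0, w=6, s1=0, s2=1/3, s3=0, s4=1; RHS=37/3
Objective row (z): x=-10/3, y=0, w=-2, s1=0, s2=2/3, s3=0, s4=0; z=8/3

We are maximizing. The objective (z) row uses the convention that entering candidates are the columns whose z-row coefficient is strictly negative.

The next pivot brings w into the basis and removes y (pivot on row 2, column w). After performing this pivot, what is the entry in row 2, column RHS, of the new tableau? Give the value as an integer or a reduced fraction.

2/3

Pivot element is row 2, column w: 1.
Normalize row 2: new (row 2, RHS) = (2/3)/1 = 2/3.
Row 2 is the pivot row, so the entry is 2/3.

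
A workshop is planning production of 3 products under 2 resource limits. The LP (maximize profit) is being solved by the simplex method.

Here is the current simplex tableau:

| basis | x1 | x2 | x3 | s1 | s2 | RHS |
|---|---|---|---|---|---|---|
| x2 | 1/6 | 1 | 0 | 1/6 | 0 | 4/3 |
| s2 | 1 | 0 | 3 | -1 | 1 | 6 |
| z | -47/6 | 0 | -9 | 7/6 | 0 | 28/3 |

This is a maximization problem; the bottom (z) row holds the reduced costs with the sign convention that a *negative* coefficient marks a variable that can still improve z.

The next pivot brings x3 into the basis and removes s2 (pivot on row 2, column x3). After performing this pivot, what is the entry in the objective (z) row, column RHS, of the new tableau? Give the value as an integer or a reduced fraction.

Pivot element is row 2, column x3: 3.
Normalize row 2: new (row 2, RHS) = 6/3 = 2.
z-row ← z-row − (-9)·(new row 2): 28/3 − (-9)·2 = 82/3.

82/3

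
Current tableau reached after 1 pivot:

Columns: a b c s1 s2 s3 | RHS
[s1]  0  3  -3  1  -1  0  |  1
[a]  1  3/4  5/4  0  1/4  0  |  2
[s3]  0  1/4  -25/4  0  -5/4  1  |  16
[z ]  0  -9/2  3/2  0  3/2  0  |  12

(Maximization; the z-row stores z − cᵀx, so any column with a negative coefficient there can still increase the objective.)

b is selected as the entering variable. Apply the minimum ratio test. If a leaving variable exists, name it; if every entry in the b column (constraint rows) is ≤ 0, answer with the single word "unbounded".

s1

Ratios: row 1 (s1): 1/3 = 1/3; row 2 (a): 2/(3/4) = 8/3; row 3 (s3): 16/(1/4) = 64.
Minimum ratio is in the s1 row, so s1 leaves.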